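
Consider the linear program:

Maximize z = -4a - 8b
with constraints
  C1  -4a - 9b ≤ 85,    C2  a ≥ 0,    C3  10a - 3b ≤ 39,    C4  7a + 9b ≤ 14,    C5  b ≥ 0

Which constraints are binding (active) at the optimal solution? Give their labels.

Extreme points and z = -4a - 8b:
  (0, 14/9) → z = -112/9
  (0, 0) → z = 0
  (2, 0) → z = -8

The maximum is at (0, 0). Substituting into each constraint, equality holds for C2 and C5; the remaining constraints have slack.

C2 and C5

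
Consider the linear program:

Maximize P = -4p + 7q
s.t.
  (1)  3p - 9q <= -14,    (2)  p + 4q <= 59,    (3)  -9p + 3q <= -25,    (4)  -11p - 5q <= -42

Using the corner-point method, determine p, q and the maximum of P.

p = 277/39, q = 506/39, maximum P = 2434/39

Feasible corners and P = -4p + 7q:
  (475/21, 191/21) → P = -563/21
  (89/24, 67/24) → P = 113/24
  (277/39, 506/39) → P = 2434/39

At the optimal vertex, p + 4q = 59 and -9p + 3q = -25.
Solving simultaneously gives p = 277/39, q = 506/39.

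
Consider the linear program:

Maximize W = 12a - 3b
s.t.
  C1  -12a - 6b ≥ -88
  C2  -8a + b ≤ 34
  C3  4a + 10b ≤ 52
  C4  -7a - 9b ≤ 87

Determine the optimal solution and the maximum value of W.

a = 219/11, b = -830/33, maximum W = 3458/11

Corner points and W = 12a - 3b:
  (71/12, 17/6) → W = 125/2
  (219/11, -830/33) → W = 3458/11
  (-24/7, 46/7) → W = -426/7
  (-393/79, -458/79) → W = -3342/79

At the optimal vertex, -12a - 6b = -88 and -7a - 9b = 87.
Solving simultaneously gives a = 219/11, b = -830/33.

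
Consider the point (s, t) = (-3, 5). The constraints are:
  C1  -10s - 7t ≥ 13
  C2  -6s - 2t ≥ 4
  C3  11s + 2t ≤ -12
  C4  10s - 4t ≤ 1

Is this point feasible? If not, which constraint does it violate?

Constraint C1: -10s - 7t = -5, which is not ≥ 13. All other constraints are satisfied.

not feasible — violates C1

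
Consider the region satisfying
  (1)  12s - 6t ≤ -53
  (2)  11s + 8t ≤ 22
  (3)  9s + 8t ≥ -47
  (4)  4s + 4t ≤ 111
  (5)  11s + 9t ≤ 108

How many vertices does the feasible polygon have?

Of the 10 pairwise boundary intersections, those satisfying every inequality are:
  (-146/81, 847/162)
  (-353/75, -29/50)
  (-666/11, 86)
  (-269, 1187/4)
  (-567/8, 789/8)

5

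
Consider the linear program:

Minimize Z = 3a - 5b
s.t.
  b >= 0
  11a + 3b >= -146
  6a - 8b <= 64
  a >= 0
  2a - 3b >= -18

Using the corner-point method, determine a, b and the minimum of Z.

a = 168, b = 118, minimum Z = -86

Feasible corners and Z = 3a - 5b:
  (32/3, 0) → Z = 32
  (0, 0) → Z = 0
  (168, 118) → Z = -86
  (0, 6) → Z = -30

The optimum lies where 6a - 8b = 64 and 2a - 3b = -18.
Solving simultaneously gives a = 168, b = 118.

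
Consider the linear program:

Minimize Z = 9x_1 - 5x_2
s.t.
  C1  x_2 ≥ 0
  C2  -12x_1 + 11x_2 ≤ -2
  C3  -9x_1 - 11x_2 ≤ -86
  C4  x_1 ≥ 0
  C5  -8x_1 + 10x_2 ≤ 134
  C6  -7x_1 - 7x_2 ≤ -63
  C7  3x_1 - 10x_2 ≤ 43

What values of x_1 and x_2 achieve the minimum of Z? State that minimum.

x_1 = 101/23, x_2 = 106/23, minimum Z = 379/23

Extreme points and Z = 9x_1 - 5x_2:
  (86/9, 0) → Z = 86
  (43/3, 0) → Z = 129
  (747/16, 203/4) → Z = 2663/16
  (101/23, 106/23) → Z = 379/23
  (13/2, 5/2) → Z = 46
The feasible region is unbounded (it extends along (5, 4), (10, 3)), but Z strictly increases along every unbounded feasible direction, so there is no improving ray and the minimum is attained at a vertex.

The optimum lies where -12x_1 + 11x_2 = -2 and -7x_1 - 7x_2 = -63.
Solving simultaneously gives x_1 = 101/23, x_2 = 106/23.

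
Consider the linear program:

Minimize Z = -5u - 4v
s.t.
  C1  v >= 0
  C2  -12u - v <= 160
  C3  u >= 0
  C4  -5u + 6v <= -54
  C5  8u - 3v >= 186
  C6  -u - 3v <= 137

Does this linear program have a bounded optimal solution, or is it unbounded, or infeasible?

unbounded

From the feasible point (93/4, 0), moving in the direction (6, 5) keeps every constraint satisfied while Z decreases without bound.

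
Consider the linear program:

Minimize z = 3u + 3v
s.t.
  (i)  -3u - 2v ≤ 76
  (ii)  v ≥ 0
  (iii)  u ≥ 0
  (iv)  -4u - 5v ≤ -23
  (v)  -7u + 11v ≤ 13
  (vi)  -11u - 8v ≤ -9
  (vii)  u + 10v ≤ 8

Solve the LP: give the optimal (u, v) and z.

Vertices and z = 3u + 3v:
  (23/4, 0) → z = 69/4
  (8, 0) → z = 24
  (38/7, 9/35) → z = 597/35

At the optimal vertex, -4u - 5v = -23 and u + 10v = 8.
Solving simultaneously gives u = 38/7, v = 9/35.

u = 38/7, v = 9/35, minimum z = 597/35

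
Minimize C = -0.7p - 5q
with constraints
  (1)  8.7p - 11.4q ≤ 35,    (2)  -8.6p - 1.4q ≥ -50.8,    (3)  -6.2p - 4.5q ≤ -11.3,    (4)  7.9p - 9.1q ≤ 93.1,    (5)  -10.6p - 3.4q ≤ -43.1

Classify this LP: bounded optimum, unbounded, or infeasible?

unbounded

From the feasible point (31406/5511, 7048/5511), moving in the direction (-3.4, 10.6) keeps every constraint satisfied while C decreases without bound.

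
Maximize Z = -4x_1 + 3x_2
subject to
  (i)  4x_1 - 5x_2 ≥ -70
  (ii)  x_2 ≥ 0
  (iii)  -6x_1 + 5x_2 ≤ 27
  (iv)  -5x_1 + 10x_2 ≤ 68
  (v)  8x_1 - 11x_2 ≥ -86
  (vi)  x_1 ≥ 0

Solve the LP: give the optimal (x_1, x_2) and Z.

The feasible region is unbounded (it extends along (2, 1), (1, 0)), but Z strictly decreases along every unbounded feasible direction, so there is no improving ray and the maximum is attained at a vertex.

x_1 = 0, x_2 = 27/5, maximum Z = 81/5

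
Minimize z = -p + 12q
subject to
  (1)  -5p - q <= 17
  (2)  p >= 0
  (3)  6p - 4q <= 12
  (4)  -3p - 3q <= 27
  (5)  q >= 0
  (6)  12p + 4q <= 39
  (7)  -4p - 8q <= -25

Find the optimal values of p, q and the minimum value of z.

p = 53/20, q = 9/5, minimum z = 379/20

Corner points and z = -p + 12q:
  (0, 39/4) → z = 117
  (0, 25/8) → z = 75/2
  (53/20, 9/5) → z = 379/20

The optimum lies where 12p + 4q = 39 and -4p - 8q = -25.
Solving simultaneously gives p = 53/20, q = 9/5.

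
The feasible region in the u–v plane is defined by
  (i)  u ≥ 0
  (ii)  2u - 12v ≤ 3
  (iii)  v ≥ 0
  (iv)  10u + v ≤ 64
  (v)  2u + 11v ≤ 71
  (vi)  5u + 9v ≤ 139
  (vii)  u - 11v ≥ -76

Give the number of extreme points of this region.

5

The feasible vertices (each the meet of two boundaries and inside every other half-plane) are:
  (0, 0)
  (0, 71/11)
  (3/2, 0)
  (771/122, 49/61)
  (211/36, 97/18)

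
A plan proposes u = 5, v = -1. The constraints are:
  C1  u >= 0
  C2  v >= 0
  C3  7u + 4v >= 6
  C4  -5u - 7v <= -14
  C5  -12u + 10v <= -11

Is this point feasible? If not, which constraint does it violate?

not feasible — violates C2

Constraint C2: v = -1, which is not ≥ 0. All other constraints are satisfied.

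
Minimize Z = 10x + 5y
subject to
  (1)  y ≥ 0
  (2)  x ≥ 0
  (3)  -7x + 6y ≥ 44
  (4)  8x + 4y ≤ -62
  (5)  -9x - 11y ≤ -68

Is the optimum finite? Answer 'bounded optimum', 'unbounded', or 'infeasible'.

The boundaries x = 0 and -7x + 6y = 44 meet at (0, 22/3), but that point violates 8x + 4y ≤ -62. Every candidate vertex is excluded by some other constraint, so the feasible region is empty.

infeasible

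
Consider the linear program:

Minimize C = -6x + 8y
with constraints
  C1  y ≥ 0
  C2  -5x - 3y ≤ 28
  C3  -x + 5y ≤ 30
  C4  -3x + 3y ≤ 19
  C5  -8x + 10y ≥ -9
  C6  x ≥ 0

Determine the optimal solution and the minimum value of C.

x = 9/8, y = 0, minimum C = -27/4

Extreme points and C = -6x + 8y:
  (9/8, 0) → C = -27/4
  (0, 0) → C = 0
  (23/2, 83/10) → C = -13/5
  (0, 6) → C = 48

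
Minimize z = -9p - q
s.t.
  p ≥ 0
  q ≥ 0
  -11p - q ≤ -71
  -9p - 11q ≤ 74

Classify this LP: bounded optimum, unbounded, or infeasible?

unbounded

From the feasible point (0, 71), moving in the direction (0, 1) keeps every constraint satisfied while z decreases without bound.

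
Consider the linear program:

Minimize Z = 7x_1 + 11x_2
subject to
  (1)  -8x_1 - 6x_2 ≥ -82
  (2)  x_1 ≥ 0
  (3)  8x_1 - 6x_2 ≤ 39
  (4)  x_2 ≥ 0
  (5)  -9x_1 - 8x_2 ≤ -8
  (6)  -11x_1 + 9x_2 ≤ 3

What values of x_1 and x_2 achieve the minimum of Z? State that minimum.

x_1 = 8/9, x_2 = 0, minimum Z = 56/9

Vertices and Z = 7x_1 + 11x_2:
  (121/16, 43/12) → Z = 4433/48
  (120/23, 463/69) → Z = 331/3
  (39/8, 0) → Z = 273/8
  (8/9, 0) → Z = 56/9
  (48/169, 115/169) → Z = 1601/169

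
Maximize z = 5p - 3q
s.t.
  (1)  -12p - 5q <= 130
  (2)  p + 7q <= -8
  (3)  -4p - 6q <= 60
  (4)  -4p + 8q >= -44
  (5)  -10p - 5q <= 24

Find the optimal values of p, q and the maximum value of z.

Extreme points and z = 5p - 3q:
  (61/9, -19/9) → z = 362/9
  (-128/65, -56/65) → z = -472/65
  (7/25, -134/25) → z = 437/25

The binding constraints are p + 7q = -8 and -4p + 8q = -44.
Solving simultaneously gives p = 61/9, q = -19/9.

p = 61/9, q = -19/9, maximum z = 362/9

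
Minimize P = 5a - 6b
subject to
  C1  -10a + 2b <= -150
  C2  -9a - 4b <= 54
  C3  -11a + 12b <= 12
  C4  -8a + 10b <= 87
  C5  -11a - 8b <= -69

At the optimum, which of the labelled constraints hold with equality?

C3 and C4

Extreme points and P = 5a - 6b:
  (912/49, 885/49) → P = -750/49
  (223/17, -160/17) → P = 2075/17
  (66, 123/2) → P = -39
The feasible region is unbounded (it extends along (5, 4), (8, -11)), but P strictly increases along every unbounded feasible direction, so there is no improving ray and the minimum is attained at a vertex.

The minimum is at (66, 123/2). Substituting into each constraint, equality holds for C3 and C4; the remaining constraints have slack.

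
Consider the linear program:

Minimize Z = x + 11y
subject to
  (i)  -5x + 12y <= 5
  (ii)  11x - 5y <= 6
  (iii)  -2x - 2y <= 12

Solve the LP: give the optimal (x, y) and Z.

Vertices and Z = x + 11y:
  (97/107, 85/107) → Z = 1032/107
  (-77/17, -25/17) → Z = -352/17
  (-3/2, -9/2) → Z = -51

x = -3/2, y = -9/2, minimum Z = -51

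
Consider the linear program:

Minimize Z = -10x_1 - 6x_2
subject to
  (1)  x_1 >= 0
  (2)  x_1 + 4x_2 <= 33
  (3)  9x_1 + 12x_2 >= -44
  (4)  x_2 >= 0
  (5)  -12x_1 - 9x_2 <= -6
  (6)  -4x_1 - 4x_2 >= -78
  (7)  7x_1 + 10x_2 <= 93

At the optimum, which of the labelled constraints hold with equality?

(4) and (7)

Corner points and Z = -10x_1 - 6x_2:
  (0, 33/4) → Z = -99/2
  (0, 2/3) → Z = -4
  (7/3, 23/3) → Z = -208/3
  (1/2, 0) → Z = -5
  (93/7, 0) → Z = -930/7

The minimum is at (93/7, 0). Substituting into each constraint, equality holds for (4) and (7); the remaining constraints have slack.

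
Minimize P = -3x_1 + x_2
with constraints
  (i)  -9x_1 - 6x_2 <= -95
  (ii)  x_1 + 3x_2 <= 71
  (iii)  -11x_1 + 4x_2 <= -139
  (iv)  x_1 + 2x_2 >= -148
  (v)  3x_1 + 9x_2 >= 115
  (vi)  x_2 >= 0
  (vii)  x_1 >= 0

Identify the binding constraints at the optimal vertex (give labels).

Extreme points and P = -3x_1 + x_2:
  (701/37, 642/37) → P = -1461/37
  (71, 0) → P = -213
  (1711/111, 848/111) → P = -4285/111
  (115/3, 0) → P = -115

The minimum is at (71, 0). Substituting into each constraint, equality holds for (ii) and (vi); the remaining constraints have slack.

(ii) and (vi)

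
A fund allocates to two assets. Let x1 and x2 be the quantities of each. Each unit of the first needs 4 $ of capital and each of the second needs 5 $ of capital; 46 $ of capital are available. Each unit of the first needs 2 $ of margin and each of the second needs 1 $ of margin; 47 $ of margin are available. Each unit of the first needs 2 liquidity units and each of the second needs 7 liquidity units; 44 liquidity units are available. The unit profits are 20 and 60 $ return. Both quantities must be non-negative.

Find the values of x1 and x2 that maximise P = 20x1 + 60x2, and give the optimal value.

Feasible corners and P = 20x1 + 60x2:
  (0, 0) → P = 0
  (0, 44/7) → P = 2640/7
  (23/2, 0) → P = 230
  (17/3, 14/3) → P = 1180/3

x1 = 17/3, x2 = 14/3, maximum P = 1180/3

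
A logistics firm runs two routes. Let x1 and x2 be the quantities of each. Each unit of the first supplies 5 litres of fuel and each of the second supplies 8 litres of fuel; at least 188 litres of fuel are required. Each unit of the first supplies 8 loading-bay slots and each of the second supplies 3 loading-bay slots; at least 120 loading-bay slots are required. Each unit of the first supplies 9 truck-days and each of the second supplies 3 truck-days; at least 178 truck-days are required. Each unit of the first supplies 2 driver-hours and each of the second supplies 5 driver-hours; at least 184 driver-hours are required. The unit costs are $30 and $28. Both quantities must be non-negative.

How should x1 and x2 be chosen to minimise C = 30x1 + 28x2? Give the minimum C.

x1 = 26/3, x2 = 100/3, minimum C = 3580/3

Corner points and C = 30x1 + 28x2:
  (0, 178/3) → C = 4984/3
  (92, 0) → C = 2760
  (26/3, 100/3) → C = 3580/3
The feasible region is unbounded (it extends along (0, 1), (1, 0)), but C strictly increases along every unbounded feasible direction, so there is no improving ray and the minimum is attained at a vertex.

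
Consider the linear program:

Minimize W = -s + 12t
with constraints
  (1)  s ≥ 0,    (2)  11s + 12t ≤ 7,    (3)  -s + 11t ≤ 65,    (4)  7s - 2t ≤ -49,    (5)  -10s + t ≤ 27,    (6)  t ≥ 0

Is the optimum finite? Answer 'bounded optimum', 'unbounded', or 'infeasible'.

The boundaries s = 0 and 11s + 12t = 7 meet at (0, 7/12), but that point violates 7s - 2t ≤ -49. Every candidate vertex is excluded by some other constraint, so the feasible region is empty.

infeasible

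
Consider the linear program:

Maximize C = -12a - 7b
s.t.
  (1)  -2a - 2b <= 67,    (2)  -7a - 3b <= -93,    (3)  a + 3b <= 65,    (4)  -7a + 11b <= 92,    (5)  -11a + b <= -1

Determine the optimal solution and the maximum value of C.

Feasible corners and C = -12a - 7b:
  (387/8, -655/8) → C = -59/8
  (747/98, 185/14) → C = -18029/98
  (439/32, 547/32) → C = -9097/32
The feasible region is unbounded (it extends along (1, -1), (3, -1)), but C strictly decreases along every unbounded feasible direction, so there is no improving ray and the maximum is attained at a vertex.

a = 387/8, b = -655/8, maximum C = -59/8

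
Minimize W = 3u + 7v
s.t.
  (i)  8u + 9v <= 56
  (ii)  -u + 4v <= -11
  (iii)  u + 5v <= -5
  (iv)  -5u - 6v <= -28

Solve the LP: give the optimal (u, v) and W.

Feasible corners and W = 3u + 7v:
  (325/31, -96/31) → W = 303/31
  (28, -56/3) → W = -140/3
  (170/19, -53/19) → W = 139/19

u = 28, v = -56/3, minimum W = -140/3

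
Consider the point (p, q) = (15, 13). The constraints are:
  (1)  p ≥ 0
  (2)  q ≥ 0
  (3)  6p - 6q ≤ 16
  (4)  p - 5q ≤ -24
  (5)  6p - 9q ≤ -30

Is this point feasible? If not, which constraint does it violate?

Constraint (5): 6p - 9q = -27, which is not ≤ -30. All other constraints are satisfied.

not feasible — violates (5)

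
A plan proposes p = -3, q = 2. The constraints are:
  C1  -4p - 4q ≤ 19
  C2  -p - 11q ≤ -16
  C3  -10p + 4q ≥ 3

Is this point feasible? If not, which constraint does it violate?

C1: 4 ≤ 19 ✓
C2: -19 ≤ -16 ✓
C3: 38 ≥ 3 ✓

feasible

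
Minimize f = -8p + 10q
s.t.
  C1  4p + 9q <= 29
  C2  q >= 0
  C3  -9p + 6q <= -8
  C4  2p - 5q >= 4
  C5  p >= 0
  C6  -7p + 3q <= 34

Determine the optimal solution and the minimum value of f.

p = 29/4, q = 0, minimum f = -58

Extreme points and f = -8p + 10q:
  (29/4, 0) → f = -58
  (181/38, 21/19) → f = -514/19
  (2, 0) → f = -16

At the optimal vertex, 4p + 9q = 29 and q = 0.
Solving simultaneously gives p = 29/4, q = 0.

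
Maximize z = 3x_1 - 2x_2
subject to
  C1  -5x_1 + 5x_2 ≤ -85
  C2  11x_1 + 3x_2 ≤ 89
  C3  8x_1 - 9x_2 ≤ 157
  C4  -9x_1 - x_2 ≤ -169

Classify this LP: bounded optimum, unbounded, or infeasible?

infeasible

The boundaries -5x_1 + 5x_2 = -85 and 11x_1 + 3x_2 = 89 meet at (10, -7), but that point violates -9x_1 - x_2 ≤ -169. Every candidate vertex is excluded by some other constraint, so the feasible region is empty.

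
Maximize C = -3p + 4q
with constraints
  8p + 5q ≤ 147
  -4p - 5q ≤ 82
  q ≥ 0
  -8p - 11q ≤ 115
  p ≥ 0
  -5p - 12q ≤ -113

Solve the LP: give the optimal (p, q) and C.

The optimum lies where 8p + 5q = 147 and p = 0.
Solving simultaneously gives p = 0, q = 147/5.

p = 0, q = 147/5, maximum C = 588/5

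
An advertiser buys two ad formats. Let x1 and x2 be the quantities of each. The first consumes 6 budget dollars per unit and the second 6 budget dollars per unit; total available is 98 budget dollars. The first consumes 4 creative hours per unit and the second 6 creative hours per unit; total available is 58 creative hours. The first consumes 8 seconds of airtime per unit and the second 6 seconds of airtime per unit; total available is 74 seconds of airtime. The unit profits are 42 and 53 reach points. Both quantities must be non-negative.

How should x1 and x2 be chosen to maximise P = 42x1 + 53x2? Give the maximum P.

x1 = 4, x2 = 7, maximum P = 539

Extreme points and P = 42x1 + 53x2:
  (0, 0) → P = 0
  (0, 29/3) → P = 1537/3
  (37/4, 0) → P = 777/2
  (4, 7) → P = 539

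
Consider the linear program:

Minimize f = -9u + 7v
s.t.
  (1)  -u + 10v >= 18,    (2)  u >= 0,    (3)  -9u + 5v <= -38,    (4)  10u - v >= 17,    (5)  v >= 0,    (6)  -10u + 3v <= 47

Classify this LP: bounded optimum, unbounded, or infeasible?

From the feasible point (94/17, 40/17), moving in the direction (10, 1) keeps every constraint satisfied while f decreases without bound.

unbounded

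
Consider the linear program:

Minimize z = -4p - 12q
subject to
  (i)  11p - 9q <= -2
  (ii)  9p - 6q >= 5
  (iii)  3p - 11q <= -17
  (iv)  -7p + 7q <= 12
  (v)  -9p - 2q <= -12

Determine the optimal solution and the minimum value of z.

p = 47/7, q = 59/7, minimum z = -128

Corner points and z = -4p - 12q:
  (19/5, 73/15) → z = -368/5
  (47/7, 59/7) → z = -128
  (107/21, 143/21) → z = -2144/21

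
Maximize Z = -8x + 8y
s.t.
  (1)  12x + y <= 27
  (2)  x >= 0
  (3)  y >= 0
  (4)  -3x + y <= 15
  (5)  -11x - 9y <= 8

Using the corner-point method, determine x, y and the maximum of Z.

Vertices and Z = -8x + 8y:
  (9/4, 0) → Z = -18
  (4/5, 87/5) → Z = 664/5
  (0, 0) → Z = 0
  (0, 15) → Z = 120

The binding constraints are 12x + y = 27 and -3x + y = 15.
Solving simultaneously gives x = 4/5, y = 87/5.

x = 4/5, y = 87/5, maximum Z = 664/5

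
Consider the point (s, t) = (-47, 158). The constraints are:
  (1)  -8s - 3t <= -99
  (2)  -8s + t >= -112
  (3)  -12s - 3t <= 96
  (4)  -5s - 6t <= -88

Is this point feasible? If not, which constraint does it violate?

not feasible — violates (1)

Constraint (1): -8s - 3t = -98, which is not ≤ -99. All other constraints are satisfied.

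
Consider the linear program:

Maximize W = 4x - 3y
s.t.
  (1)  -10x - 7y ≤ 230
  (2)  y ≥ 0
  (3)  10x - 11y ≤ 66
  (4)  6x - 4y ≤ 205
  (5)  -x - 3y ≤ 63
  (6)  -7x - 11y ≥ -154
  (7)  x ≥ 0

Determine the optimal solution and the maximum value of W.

x = 220/17, y = 98/17, maximum W = 586/17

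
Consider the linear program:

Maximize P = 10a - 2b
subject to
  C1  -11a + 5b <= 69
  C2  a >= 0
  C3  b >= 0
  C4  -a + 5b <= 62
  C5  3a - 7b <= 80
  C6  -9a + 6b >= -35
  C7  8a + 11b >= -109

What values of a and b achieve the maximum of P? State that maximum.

Feasible corners and P = 10a - 2b:
  (0, 0) → P = 0
  (0, 62/5) → P = -124/5
  (35/9, 0) → P = 350/9
  (547/39, 593/39) → P = 1428/13

The optimum lies where -a + 5b = 62 and -9a + 6b = -35.
Solving simultaneously gives a = 547/39, b = 593/39.

a = 547/39, b = 593/39, maximum P = 1428/13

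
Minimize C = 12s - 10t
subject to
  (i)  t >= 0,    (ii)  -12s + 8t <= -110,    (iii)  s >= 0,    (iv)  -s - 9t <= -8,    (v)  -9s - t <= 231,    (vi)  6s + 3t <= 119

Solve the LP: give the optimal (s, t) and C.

s = 641/42, t = 64/7, minimum C = 642/7

Feasible corners and C = 12s - 10t:
  (55/6, 0) → C = 110
  (119/6, 0) → C = 238
  (641/42, 64/7) → C = 642/7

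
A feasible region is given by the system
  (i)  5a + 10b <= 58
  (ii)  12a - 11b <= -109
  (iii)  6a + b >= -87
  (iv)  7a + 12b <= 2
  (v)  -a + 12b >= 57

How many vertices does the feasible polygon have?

Pairwise boundary intersections that survive every other constraint:
  (-1046/65, 621/65)
  (-1101/73, 255/73)
  (-55/8, 401/96)

3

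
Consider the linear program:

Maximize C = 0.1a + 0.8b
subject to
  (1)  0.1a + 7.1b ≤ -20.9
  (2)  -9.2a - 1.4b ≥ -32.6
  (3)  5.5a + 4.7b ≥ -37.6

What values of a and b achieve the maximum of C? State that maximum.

a = 4, b = -3, maximum C = -2

Extreme points and C = 0.1a + 0.8b:
  (4, -3) → C = -2
  (-16873/3858, -11119/3858) → C = -7055/2572
  (10293/1777, -26261/1777) → C = -39959/3554

The binding constraints are 0.1a + 7.1b = -20.9 and -9.2a - 1.4b = -32.6.
Solving simultaneously gives a = 4, b = -3.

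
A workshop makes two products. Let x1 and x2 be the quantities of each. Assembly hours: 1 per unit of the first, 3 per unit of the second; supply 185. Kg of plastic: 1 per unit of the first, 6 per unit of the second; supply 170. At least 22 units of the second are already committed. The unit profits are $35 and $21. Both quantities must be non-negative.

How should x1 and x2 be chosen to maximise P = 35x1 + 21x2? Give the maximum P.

Feasible corners and P = 35x1 + 21x2:
  (0, 85/3) → P = 595
  (0, 22) → P = 462
  (38, 22) → P = 1792

At the optimal vertex, x1 + 6x2 = 170 and x2 = 22.
Solving simultaneously gives x1 = 38, x2 = 22.

x1 = 38, x2 = 22, maximum P = 1792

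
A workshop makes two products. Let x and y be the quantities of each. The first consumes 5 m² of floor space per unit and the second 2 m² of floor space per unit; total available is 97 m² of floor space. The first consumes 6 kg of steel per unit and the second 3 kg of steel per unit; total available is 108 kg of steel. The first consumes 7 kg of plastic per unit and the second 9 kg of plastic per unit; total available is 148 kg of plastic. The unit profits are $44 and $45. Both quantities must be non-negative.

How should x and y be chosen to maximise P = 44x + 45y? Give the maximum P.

The optimum lies where 6x + 3y = 108 and 7x + 9y = 148.
Solving simultaneously gives x = 16, y = 4.

x = 16, y = 4, maximum P = 884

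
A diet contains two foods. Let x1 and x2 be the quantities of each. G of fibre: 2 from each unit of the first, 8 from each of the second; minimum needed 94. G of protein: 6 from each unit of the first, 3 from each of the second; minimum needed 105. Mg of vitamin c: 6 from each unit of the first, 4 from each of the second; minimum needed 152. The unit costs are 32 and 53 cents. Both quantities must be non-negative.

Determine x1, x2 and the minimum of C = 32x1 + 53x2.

Extreme points and C = 32x1 + 53x2:
  (0, 38) → C = 2014
  (47, 0) → C = 1504
  (21, 13/2) → C = 2033/2
The feasible region is unbounded (it extends along (0, 1), (1, 0)), but C strictly increases along every unbounded feasible direction, so there is no improving ray and the minimum is attained at a vertex.

The binding constraints are 2x1 + 8x2 = 94 and 6x1 + 4x2 = 152.
Solving simultaneously gives x1 = 21, x2 = 13/2.

x1 = 21, x2 = 13/2, minimum C = 2033/2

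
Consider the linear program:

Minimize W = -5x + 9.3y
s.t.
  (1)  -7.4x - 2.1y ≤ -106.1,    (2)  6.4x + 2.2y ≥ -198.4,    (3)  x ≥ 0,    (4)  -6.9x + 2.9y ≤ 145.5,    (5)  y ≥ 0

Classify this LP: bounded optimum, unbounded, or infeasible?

unbounded

From the feasible point (214/3595, 180879/3595), moving in the direction (1, 0) keeps every constraint satisfied while W decreases without bound.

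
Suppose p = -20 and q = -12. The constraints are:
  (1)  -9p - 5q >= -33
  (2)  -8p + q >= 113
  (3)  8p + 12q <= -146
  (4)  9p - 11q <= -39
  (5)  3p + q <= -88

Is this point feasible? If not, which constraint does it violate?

Constraint (5): 3p + q = -72, which is not ≤ -88. All other constraints are satisfied.

not feasible — violates (5)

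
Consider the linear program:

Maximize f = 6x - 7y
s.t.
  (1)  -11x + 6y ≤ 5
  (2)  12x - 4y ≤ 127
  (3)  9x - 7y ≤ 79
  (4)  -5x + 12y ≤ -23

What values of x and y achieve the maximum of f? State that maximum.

Extreme points and f = 6x - 7y:
  (-509/23, -914/23) → f = 3344/23
  (-33/17, -139/51) → f = 379/51
  (787/73, 188/73) → f = 3406/73

At the optimal vertex, -11x + 6y = 5 and 9x - 7y = 79.
Solving simultaneously gives x = -509/23, y = -914/23.

x = -509/23, y = -914/23, maximum f = 3344/23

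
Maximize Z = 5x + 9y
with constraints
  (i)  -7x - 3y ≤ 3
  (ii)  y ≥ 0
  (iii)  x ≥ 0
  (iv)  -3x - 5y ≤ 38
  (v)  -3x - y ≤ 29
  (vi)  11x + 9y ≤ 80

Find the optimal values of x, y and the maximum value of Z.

Feasible corners and Z = 5x + 9y:
  (0, 0) → Z = 0
  (80/11, 0) → Z = 400/11
  (0, 80/9) → Z = 80

At the optimal vertex, x = 0 and 11x + 9y = 80.
Solving simultaneously gives x = 0, y = 80/9.

x = 0, y = 80/9, maximum Z = 80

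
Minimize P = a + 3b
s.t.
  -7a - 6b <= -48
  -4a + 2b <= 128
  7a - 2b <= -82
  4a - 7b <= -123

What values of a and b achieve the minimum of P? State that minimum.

a = -99/14, b = 65/4, minimum P = 1167/28

The optimum lies where -7a - 6b = -48 and 7a - 2b = -82.
Solving simultaneously gives a = -99/14, b = 65/4.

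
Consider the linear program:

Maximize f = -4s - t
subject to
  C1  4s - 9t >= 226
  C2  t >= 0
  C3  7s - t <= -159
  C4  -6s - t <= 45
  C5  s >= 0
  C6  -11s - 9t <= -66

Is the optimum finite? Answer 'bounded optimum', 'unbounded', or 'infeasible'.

infeasible

The boundaries 4s - 9t = 226 and t = 0 meet at (113/2, 0), but that point violates 7s - t ≤ -159. Every candidate vertex is excluded by some other constraint, so the feasible region is empty.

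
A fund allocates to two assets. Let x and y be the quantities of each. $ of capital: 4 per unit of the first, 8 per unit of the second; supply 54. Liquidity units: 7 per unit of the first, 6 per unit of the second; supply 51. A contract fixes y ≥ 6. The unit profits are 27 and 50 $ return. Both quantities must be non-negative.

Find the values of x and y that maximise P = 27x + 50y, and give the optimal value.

Corner points and P = 27x + 50y:
  (0, 27/4) → P = 675/2
  (0, 6) → P = 300
  (3/2, 6) → P = 681/2

The optimum lies where 4x + 8y = 54 and y = 6.
Solving simultaneously gives x = 3/2, y = 6.

x = 3/2, y = 6, maximum P = 681/2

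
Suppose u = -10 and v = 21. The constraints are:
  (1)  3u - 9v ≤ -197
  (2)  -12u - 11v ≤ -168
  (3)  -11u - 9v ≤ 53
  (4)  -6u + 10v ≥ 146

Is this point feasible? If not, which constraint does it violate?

not feasible — violates (2)

Constraint (2): -12u - 11v = -111, which is not ≤ -168. All other constraints are satisfied.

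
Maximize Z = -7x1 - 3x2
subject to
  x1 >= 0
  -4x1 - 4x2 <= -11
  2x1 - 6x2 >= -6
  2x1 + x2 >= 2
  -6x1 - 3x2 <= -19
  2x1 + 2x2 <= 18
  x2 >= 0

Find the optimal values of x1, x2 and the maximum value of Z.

x1 = 16/7, x2 = 37/21, maximum Z = -149/7

Corner points and Z = -7x1 - 3x2:
  (16/7, 37/21) → Z = -149/7
  (6, 3) → Z = -51
  (19/6, 0) → Z = -133/6
  (9, 0) → Z = -63

The optimum lies where 2x1 - 6x2 = -6 and -6x1 - 3x2 = -19.
Solving simultaneously gives x1 = 16/7, x2 = 37/21.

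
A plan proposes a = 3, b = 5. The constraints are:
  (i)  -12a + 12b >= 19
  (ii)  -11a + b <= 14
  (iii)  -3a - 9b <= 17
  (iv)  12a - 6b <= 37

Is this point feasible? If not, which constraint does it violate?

(i): 24 ≥ 19 ✓
(ii): -28 ≤ 14 ✓
(iii): -54 ≤ 17 ✓
(iv): 6 ≤ 37 ✓

feasible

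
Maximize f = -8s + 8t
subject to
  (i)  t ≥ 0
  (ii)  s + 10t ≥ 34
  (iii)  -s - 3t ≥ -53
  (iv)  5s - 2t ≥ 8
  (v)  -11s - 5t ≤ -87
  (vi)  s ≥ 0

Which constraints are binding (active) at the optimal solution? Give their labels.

Vertices and f = -8s + 8t:
  (34, 0) → f = -272
  (53, 0) → f = -424
  (20/3, 41/15) → f = -472/15
  (130/17, 257/17) → f = 1016/17
  (214/47, 347/47) → f = 1064/47

The maximum is at (130/17, 257/17). Substituting into each constraint, equality holds for (iii) and (iv); the remaining constraints have slack.

(iii) and (iv)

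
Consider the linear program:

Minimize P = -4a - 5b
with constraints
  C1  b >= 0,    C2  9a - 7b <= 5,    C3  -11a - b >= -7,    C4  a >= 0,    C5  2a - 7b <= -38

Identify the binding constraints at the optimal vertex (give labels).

C3 and C4

Vertices and P = -4a - 5b:
  (0, 7) → P = -35
  (11/79, 432/79) → P = -2204/79
  (0, 38/7) → P = -190/7

The minimum is at (0, 7). Substituting into each constraint, equality holds for C3 and C4; the remaining constraints have slack.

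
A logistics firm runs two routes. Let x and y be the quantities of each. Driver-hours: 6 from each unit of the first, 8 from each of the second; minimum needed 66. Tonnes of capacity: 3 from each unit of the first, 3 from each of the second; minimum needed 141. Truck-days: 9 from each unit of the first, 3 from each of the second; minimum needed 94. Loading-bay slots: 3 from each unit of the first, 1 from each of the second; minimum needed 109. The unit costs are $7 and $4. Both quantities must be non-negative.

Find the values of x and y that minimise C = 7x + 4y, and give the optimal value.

x = 31, y = 16, minimum C = 281

Feasible corners and C = 7x + 4y:
  (0, 109) → C = 436
  (47, 0) → C = 329
  (31, 16) → C = 281
The feasible region is unbounded (it extends along (0, 1), (1, 0)), but C strictly increases along every unbounded feasible direction, so there is no improving ray and the minimum is attained at a vertex.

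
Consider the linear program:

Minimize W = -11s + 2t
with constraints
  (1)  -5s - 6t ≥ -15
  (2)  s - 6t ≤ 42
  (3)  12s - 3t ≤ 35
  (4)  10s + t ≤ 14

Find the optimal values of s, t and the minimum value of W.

Corner points and W = -11s + 2t:
  (69/55, 16/11) → W = -599/55
  (28/23, -469/69) → W = -1862/69
  (11/6, -13/3) → W = -173/6
The feasible region is unbounded (it extends along (-6, 5), (-6, -1)), but W strictly increases along every unbounded feasible direction, so there is no improving ray and the minimum is attained at a vertex.

The optimum lies where 12s - 3t = 35 and 10s + t = 14.
Solving simultaneously gives s = 11/6, t = -13/3.

s = 11/6, t = -13/3, minimum W = -173/6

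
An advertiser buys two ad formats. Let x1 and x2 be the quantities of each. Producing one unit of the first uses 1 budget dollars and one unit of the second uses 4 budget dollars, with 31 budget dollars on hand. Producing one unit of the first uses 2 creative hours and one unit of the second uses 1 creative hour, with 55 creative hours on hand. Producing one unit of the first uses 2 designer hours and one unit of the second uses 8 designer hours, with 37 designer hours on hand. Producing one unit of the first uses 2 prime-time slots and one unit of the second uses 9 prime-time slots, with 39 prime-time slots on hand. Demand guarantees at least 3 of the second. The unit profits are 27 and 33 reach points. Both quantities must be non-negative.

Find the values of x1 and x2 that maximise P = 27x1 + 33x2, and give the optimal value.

x1 = 6, x2 = 3, maximum P = 261

Corner points and P = 27x1 + 33x2:
  (0, 13/3) → P = 143
  (0, 3) → P = 99
  (6, 3) → P = 261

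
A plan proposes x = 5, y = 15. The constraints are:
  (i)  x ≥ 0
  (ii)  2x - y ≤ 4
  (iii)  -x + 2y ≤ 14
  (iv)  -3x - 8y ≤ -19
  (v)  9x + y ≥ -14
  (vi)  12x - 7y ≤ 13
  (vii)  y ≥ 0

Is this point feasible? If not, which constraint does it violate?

not feasible — violates (iii)

Constraint (iii): -x + 2y = 25, which is not ≤ 14. All other constraints are satisfied.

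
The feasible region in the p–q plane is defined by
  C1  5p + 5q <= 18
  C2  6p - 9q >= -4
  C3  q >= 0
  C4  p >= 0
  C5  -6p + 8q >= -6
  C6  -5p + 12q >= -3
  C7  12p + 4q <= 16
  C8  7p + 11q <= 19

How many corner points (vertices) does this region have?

Pairwise boundary intersections that survive every other constraint:
  (0, 4/9)
  (32/33, 12/11)
  (0, 0)
  (3/5, 0)
  (51/41, 11/41)

5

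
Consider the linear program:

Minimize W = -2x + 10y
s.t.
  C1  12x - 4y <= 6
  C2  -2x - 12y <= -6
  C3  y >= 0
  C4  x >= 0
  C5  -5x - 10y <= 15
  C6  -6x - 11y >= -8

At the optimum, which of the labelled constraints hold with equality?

Vertices and W = -2x + 10y:
  (0, 1/2) → W = 5
  (3/5, 2/5) → W = 14/5
  (0, 8/11) → W = 80/11

The minimum is at (3/5, 2/5). Substituting into each constraint, equality holds for C2 and C6; the remaining constraints have slack.

C2 and C6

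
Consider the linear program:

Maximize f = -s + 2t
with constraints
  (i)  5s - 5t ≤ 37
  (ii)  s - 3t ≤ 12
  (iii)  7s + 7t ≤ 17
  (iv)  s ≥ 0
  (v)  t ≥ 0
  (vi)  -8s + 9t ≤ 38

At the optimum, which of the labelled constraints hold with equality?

Feasible corners and f = -s + 2t:
  (0, 17/7) → f = 34/7
  (17/7, 0) → f = -17/7
  (0, 0) → f = 0

The maximum is at (0, 17/7). Substituting into each constraint, equality holds for (iii) and (iv); the remaining constraints have slack.

(iii) and (iv)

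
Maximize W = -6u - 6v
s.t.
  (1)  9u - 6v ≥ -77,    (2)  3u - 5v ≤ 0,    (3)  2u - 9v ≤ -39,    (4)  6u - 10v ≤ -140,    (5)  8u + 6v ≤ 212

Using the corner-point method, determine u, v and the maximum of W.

The optimum lies where 9u - 6v = -77 and 6u - 10v = -140.
Solving simultaneously gives u = 35/27, v = 133/9.

u = 35/27, v = 133/9, maximum W = -868/9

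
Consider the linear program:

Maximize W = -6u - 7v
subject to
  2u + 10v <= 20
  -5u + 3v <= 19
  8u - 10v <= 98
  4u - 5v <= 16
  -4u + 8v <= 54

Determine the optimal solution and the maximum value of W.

Feasible corners and W = -6u - 7v:
  (-65/28, 69/28) → W = -93/28
  (26/5, 24/25) → W = -948/25
  (-11, -12) → W = 150

At the optimal vertex, -5u + 3v = 19 and 4u - 5v = 16.
Solving simultaneously gives u = -11, v = -12.

u = -11, v = -12, maximum W = 150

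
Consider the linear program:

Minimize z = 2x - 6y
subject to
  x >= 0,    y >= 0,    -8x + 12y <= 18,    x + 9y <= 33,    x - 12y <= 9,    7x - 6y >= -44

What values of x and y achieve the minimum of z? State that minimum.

Vertices and z = 2x - 6y:
  (0, 0) → z = 0
  (0, 3/2) → z = -9
  (9, 0) → z = 18
  (39/14, 47/14) → z = -102/7
  (159/7, 8/7) → z = 270/7

At the optimal vertex, -8x + 12y = 18 and x + 9y = 33.
Solving simultaneously gives x = 39/14, y = 47/14.

x = 39/14, y = 47/14, minimum z = -102/7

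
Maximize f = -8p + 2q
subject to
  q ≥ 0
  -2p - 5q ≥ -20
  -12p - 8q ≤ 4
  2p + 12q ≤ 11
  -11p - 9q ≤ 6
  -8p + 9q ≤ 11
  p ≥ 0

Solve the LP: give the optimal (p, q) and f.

p = 0, q = 11/12, maximum f = 11/6

Feasible corners and f = -8p + 2q:
  (11/2, 0) → f = -44
  (0, 0) → f = 0
  (0, 11/12) → f = 11/6

At the optimal vertex, 2p + 12q = 11 and p = 0.
Solving simultaneously gives p = 0, q = 11/12.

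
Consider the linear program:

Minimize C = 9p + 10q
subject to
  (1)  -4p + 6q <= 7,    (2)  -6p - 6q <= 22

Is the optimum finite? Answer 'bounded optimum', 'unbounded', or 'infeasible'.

From the feasible point (-29/10, -23/30), moving in the direction (6, -6) keeps every constraint satisfied while C decreases without bound.

unbounded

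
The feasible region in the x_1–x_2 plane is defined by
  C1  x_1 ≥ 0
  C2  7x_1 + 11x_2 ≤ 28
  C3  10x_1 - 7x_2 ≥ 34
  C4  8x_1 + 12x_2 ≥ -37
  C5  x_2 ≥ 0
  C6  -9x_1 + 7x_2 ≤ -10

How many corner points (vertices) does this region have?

3

The feasible vertices (each the meet of two boundaries and inside every other half-plane) are:
  (190/53, 14/53)
  (4, 0)
  (17/5, 0)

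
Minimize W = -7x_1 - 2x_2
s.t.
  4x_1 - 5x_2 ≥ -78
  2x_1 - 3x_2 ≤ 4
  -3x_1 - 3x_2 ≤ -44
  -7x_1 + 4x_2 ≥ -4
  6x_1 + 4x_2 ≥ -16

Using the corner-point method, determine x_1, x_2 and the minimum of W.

x_1 = 332/19, x_2 = 562/19, minimum W = -3448/19

Feasible corners and W = -7x_1 - 2x_2:
  (-14/27, 410/27) → W = -722/27
  (332/19, 562/19) → W = -3448/19
  (188/33, 296/33) → W = -636/11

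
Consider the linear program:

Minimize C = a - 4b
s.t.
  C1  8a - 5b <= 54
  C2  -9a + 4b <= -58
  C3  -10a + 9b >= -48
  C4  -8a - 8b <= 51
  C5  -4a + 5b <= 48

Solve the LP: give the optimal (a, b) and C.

a = 51/2, b = 30, minimum C = -189/2

Extreme points and C = a - 4b:
  (123/11, 78/11) → C = -189/11
  (51/2, 30) → C = -189/2
  (330/41, 148/41) → C = -262/41
  (482/29, 664/29) → C = -2174/29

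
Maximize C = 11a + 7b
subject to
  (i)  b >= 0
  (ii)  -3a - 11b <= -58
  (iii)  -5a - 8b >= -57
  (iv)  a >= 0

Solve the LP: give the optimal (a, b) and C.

Extreme points and C = 11a + 7b:
  (163/31, 119/31) → C = 2626/31
  (0, 58/11) → C = 406/11
  (0, 57/8) → C = 399/8

At the optimal vertex, -3a - 11b = -58 and -5a - 8b = -57.
Solving simultaneously gives a = 163/31, b = 119/31.

a = 163/31, b = 119/31, maximum C = 2626/31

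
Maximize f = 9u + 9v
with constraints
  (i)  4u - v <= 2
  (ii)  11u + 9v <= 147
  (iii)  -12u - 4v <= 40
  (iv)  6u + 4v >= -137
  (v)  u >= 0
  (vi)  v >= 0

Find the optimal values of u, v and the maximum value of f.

u = 0, v = 49/3, maximum f = 147

The optimum lies where 11u + 9v = 147 and u = 0.
Solving simultaneously gives u = 0, v = 49/3.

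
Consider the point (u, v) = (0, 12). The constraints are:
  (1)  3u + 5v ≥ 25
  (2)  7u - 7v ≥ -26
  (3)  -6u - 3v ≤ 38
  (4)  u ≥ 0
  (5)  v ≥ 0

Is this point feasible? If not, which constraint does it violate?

Constraint (2): 7u - 7v = -84, which is not ≥ -26. All other constraints are satisfied.

not feasible — violates (2)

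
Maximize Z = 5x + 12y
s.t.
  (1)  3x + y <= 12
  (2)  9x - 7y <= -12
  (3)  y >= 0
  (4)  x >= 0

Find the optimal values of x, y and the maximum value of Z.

x = 0, y = 12, maximum Z = 144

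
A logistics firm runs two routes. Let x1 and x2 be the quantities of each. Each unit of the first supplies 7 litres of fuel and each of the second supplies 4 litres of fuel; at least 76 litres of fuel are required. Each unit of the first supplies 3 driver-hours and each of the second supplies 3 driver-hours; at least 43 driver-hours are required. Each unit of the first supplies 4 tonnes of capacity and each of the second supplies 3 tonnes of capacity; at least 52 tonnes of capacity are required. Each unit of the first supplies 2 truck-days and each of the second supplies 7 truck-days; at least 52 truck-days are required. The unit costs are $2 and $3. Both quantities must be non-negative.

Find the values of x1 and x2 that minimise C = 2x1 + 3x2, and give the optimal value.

x1 = 29/3, x2 = 14/3, minimum C = 100/3

The feasible region is unbounded (it extends along (0, 1), (1, 0)), but C strictly increases along every unbounded feasible direction, so there is no improving ray and the minimum is attained at a vertex.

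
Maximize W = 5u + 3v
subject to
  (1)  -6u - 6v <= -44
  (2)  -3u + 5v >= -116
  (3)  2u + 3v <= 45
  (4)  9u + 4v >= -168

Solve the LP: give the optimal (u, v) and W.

u = 573/19, v = -97/19, maximum W = 2574/19

Corner points and W = 5u + 3v:
  (229/12, -47/4) → W = 361/6
  (-23, 91/3) → W = -24
  (573/19, -97/19) → W = 2574/19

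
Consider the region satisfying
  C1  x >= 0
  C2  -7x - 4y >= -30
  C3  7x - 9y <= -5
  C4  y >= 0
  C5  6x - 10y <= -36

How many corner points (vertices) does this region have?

3

The feasible vertices (each the meet of two boundaries and inside every other half-plane) are:
  (0, 15/2)
  (0, 18/5)
  (78/47, 216/47)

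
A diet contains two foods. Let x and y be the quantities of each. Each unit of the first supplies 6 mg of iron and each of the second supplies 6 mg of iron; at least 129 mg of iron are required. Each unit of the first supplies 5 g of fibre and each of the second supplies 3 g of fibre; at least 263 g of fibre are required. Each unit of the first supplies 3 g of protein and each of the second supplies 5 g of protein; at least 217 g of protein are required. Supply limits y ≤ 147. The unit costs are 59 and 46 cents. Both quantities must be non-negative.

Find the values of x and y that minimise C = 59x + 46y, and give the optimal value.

The feasible region is unbounded (it extends along (1, 0)), but C strictly increases along every unbounded feasible direction, so there is no improving ray and the minimum is attained at a vertex.

x = 83/2, y = 37/2, minimum C = 6599/2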